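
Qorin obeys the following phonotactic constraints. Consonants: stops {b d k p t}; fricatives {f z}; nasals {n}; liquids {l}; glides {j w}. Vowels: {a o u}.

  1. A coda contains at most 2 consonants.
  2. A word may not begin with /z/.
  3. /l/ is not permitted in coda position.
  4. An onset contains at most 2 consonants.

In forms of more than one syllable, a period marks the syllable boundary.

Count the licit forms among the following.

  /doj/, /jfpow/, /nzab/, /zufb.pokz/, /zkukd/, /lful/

/doj/ — σ1 onset /d/, coda /j/ ok → licit
/jfpow/ — violates constraint 4: syllable 1 onset /jfp/ has 3 consonants (> 2) → illicit
/nzab/ — σ1 onset /nz/ (2C), coda /b/ ok → licit
/zufb.pokz/ — violates constraint 2: word begins with /z/ → illicit
/zkukd/ — violates constraint 2: word begins with /z/ → illicit
/lful/ — violates constraint 3: syllable 1 coda contains /l/ → illicit
Licit: /doj/, /nzab/ → 2.

2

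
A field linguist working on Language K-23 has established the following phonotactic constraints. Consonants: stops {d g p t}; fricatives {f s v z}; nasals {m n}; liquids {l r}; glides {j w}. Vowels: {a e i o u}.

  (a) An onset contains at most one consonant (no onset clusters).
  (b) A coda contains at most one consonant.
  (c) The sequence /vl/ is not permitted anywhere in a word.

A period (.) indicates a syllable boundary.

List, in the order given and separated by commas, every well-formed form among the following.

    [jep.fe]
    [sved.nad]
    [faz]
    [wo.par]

[jep.fe] — σ1 onset /j/, coda /p/ ok; σ2 onset /f/, coda /∅/ ok → well-formed
[sved.nad] — violates constraint (a): syllable 1 onset /sv/ has 2 consonants (> 1) → ill-formed
[faz] — σ1 onset /f/, coda /z/ ok → well-formed
[wo.par] — σ1 onset /w/, coda /∅/ ok; σ2 onset /p/, coda /r/ ok → well-formed

[jep.fe], [faz], [wo.par]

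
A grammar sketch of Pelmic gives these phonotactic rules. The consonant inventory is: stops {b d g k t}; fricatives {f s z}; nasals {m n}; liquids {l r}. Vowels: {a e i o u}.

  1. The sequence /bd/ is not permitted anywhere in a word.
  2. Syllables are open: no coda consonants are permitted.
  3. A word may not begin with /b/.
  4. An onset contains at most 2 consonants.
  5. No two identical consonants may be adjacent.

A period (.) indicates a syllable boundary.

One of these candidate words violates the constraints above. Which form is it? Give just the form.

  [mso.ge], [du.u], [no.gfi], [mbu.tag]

[mbu.tag]

[mso.ge] — σ1 onset /ms/ (2C), coda /∅/ ok; σ2 onset /g/, coda /∅/ ok → licit
[du.u] — σ1 onset /d/, coda /∅/ ok; σ2 onset /∅/, coda /∅/ ok → licit
[no.gfi] — σ1 onset /n/, coda /∅/ ok; σ2 onset /gf/ (2C), coda /∅/ ok → licit
[mbu.tag] — violates constraint 2: syllable 2 coda /g/ has 1 consonant (> 0) → illicit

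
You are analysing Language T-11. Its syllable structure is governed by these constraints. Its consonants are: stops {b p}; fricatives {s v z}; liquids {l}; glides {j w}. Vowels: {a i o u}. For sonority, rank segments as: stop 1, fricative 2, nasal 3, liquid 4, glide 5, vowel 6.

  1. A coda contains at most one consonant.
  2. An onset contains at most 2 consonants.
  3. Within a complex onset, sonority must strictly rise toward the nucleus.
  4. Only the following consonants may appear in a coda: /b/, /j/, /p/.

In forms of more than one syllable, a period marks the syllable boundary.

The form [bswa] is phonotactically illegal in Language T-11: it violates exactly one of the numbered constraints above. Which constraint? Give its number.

[bswa]: syllable 1 onset /bsw/ has 3 consonants (> 2).
This is a violation of constraint 2: "An onset contains at most 2 consonants."
The remaining constraints (1, 3, 4) are satisfied.

2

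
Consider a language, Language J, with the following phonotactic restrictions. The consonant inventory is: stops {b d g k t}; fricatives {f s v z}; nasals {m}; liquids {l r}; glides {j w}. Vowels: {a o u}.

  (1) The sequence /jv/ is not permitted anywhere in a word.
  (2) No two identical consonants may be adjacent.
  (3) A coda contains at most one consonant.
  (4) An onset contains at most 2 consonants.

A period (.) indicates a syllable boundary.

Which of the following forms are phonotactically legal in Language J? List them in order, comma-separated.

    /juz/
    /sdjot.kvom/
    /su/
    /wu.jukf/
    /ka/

/juz/ — σ1 onset /j/, coda /z/ ok → phonotactically legal
/sdjot.kvom/ — violates constraint 4: syllable 1 onset /sdj/ has 3 consonants (> 2) → phonotactically illegal
/su/ — σ1 onset /s/, coda /∅/ ok → phonotactically legal
/wu.jukf/ — violates constraint 3: syllable 2 coda /kf/ has 2 consonants (> 1) → phonotactically illegal
/ka/ — σ1 onset /k/, coda /∅/ ok → phonotactically legal

/juz/, /su/, /ka/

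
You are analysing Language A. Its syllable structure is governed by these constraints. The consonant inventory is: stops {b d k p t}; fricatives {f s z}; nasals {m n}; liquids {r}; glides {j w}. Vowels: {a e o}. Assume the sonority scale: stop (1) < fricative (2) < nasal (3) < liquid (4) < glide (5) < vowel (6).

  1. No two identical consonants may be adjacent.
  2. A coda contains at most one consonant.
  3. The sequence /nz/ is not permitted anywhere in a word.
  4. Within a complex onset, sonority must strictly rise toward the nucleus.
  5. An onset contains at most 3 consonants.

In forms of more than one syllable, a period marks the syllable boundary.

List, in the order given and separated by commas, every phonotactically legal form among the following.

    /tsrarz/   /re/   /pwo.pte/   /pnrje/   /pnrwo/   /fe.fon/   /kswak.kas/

/re/, /fe.fon/

/tsrarz/ — violates constraint 2: syllable 1 coda /rz/ has 2 consonants (> 1) → phonotactically illegal
/re/ — σ1 onset /r/, coda /∅/ ok → phonotactically legal
/pwo.pte/ — violates constraint 4: syllable 2 onset /pt/: /p/ (stop, 1) → /t/ (stop, 1) does not rise → phonotactically illegal
/pnrje/ — violates constraint 5: syllable 1 onset /pnrj/ has 4 consonants (> 3) → phonotactically illegal
/pnrwo/ — violates constraint 5: syllable 1 onset /pnrw/ has 4 consonants (> 3) → phonotactically illegal
/fe.fon/ — σ1 onset /f/, coda /∅/ ok; σ2 onset /f/, coda /n/ ok → phonotactically legal
/kswak.kas/ — violates constraint 1: adjacent identical consonants /kk/ → phonotactically illegal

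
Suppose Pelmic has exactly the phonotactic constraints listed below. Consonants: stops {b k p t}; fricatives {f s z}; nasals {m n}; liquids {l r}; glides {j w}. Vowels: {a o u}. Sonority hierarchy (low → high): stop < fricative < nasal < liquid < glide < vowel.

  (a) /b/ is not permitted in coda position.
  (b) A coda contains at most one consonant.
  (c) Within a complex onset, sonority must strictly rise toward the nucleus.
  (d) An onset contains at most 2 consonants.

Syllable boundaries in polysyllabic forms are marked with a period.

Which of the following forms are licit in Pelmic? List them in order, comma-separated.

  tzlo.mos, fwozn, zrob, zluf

zluf

tzlo.mos — violates constraint (d): syllable 1 onset /tzl/ has 3 consonants (> 2) → illicit
fwozn — violates constraint (b): syllable 1 coda /zn/ has 2 consonants (> 1) → illicit
zrob — violates constraint (a): syllable 1 coda contains /b/ → illicit
zluf — σ1 onset /zl/ (2→4 rises), coda /f/ ok → licit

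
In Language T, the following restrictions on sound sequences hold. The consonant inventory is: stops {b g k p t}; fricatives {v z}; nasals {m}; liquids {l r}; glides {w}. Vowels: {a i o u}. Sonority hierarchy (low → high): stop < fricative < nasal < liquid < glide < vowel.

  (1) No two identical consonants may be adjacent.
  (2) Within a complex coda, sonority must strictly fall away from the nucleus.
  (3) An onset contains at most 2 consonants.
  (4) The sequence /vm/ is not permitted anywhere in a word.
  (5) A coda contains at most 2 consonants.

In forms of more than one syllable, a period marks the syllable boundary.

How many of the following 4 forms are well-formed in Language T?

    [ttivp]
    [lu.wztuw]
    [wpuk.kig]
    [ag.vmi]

[ttivp] — violates constraint 1: adjacent identical consonants /tt/ → ill-formed
[lu.wztuw] — violates constraint 3: syllable 2 onset /wzt/ has 3 consonants (> 2) → ill-formed
[wpuk.kig] — violates constraint 1: adjacent identical consonants /kk/ → ill-formed
[ag.vmi] — violates constraint 4: contains banned sequence /vm/ → ill-formed
No form is well-formed → 0.

0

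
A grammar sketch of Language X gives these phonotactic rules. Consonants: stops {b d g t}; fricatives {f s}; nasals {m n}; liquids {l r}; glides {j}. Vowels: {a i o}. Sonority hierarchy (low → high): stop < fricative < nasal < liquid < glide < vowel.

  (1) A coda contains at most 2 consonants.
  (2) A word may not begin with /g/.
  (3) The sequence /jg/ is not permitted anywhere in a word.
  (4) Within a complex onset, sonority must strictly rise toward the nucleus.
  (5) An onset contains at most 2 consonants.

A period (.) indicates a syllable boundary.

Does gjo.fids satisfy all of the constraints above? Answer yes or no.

gjo.fids — violates constraint 2: word begins with /g/ → phonotactically illegal

no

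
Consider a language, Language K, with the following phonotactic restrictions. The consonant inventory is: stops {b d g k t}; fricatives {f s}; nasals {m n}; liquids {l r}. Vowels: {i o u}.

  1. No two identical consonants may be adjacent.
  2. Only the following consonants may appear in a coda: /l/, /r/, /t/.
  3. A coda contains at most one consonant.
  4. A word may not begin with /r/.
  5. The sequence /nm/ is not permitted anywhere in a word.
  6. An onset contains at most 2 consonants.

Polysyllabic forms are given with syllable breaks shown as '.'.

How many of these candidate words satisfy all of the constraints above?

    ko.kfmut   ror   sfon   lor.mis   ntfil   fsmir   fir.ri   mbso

0

ko.kfmut — violates constraint 6: syllable 2 onset /kfm/ has 3 consonants (> 2) → ill-formed
ror — violates constraint 4: word begins with /r/ → ill-formed
sfon — violates constraint 2: syllable 1 coda contains /n/, which is not a licensed coda consonant → ill-formed
lor.mis — violates constraint 2: syllable 2 coda contains /s/, which is not a licensed coda consonant → ill-formed
ntfil — violates constraint 6: syllable 1 onset /ntf/ has 3 consonants (> 2) → ill-formed
fsmir — violates constraint 6: syllable 1 onset /fsm/ has 3 consonants (> 2) → ill-formed
fir.ri — violates constraint 1: adjacent identical consonants /rr/ → ill-formed
mbso — violates constraint 6: syllable 1 onset /mbs/ has 3 consonants (> 2) → ill-formed
No form is well-formed → 0.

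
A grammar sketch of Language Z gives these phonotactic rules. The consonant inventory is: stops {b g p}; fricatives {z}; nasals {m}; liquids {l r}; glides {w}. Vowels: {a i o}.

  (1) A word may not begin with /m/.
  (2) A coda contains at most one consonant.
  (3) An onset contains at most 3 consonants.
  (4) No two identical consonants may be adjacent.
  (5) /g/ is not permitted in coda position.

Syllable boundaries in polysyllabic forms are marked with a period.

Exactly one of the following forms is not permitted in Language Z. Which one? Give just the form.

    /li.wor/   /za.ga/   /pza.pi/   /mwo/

/mwo/

/li.wor/ — σ1 onset /l/, coda /∅/ ok; σ2 onset /w/, coda /r/ ok → permitted
/za.ga/ — σ1 onset /z/, coda /∅/ ok; σ2 onset /g/, coda /∅/ ok → permitted
/pza.pi/ — σ1 onset /pz/ (2C), coda /∅/ ok; σ2 onset /p/, coda /∅/ ok → permitted
/mwo/ — violates constraint 1: word begins with /m/ → not permitted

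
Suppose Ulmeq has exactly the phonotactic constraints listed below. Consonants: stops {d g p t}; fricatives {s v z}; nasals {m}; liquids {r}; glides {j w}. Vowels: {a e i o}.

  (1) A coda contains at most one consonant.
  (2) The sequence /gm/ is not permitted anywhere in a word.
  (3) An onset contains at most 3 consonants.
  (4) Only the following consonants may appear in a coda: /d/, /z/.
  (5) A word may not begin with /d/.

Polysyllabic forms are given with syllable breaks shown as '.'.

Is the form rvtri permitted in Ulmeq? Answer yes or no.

rvtri — violates constraint 3: syllable 1 onset /rvtr/ has 4 consonants (> 3) → not permitted

no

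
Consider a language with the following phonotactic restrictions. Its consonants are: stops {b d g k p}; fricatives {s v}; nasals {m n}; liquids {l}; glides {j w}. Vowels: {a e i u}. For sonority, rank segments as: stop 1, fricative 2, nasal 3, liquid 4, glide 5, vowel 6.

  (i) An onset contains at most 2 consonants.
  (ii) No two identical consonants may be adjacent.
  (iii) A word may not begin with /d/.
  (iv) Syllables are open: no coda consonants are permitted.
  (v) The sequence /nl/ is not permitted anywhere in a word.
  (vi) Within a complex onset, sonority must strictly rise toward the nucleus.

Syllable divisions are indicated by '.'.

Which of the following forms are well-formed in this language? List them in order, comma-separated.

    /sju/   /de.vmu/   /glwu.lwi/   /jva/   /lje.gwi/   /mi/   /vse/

/sju/, /lje.gwi/, /mi/

/sju/ — σ1 onset /sj/ (2→5 rises), coda /∅/ ok → well-formed
/de.vmu/ — violates constraint (iii): word begins with /d/ → ill-formed
/glwu.lwi/ — violates constraint (i): syllable 1 onset /glw/ has 3 consonants (> 2) → ill-formed
/jva/ — violates constraint (vi): syllable 1 onset /jv/: /j/ (glide, 5) → /v/ (fricative, 2) does not rise → ill-formed
/lje.gwi/ — σ1 onset /lj/ (4→5 rises), coda /∅/ ok; σ2 onset /gw/ (1→5 rises), coda /∅/ ok → well-formed
/mi/ — σ1 onset /m/, coda /∅/ ok → well-formed
/vse/ — violates constraint (vi): syllable 1 onset /vs/: /v/ (fricative, 2) → /s/ (fricative, 2) does not rise → ill-formed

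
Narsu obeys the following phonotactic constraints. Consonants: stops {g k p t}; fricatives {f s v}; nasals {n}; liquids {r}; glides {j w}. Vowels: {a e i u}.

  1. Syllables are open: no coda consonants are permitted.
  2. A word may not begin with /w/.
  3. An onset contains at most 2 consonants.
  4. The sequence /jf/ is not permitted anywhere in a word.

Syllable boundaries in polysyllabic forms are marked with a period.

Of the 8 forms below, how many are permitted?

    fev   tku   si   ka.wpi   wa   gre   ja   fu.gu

6

fev — violates constraint 1: syllable 1 coda /v/ has 1 consonant (> 0) → not permitted
tku — σ1 onset /tk/ (2C), coda /∅/ ok → permitted
si — σ1 onset /s/, coda /∅/ ok → permitted
ka.wpi — σ1 onset /k/, coda /∅/ ok; σ2 onset /wp/ (2C), coda /∅/ ok → permitted
wa — violates constraint 2: word begins with /w/ → not permitted
gre — σ1 onset /gr/ (2C), coda /∅/ ok → permitted
ja — σ1 onset /j/, coda /∅/ ok → permitted
fu.gu — σ1 onset /f/, coda /∅/ ok; σ2 onset /g/, coda /∅/ ok → permitted
Permitted: tku, si, ka.wpi, gre, ja, fu.gu → 6.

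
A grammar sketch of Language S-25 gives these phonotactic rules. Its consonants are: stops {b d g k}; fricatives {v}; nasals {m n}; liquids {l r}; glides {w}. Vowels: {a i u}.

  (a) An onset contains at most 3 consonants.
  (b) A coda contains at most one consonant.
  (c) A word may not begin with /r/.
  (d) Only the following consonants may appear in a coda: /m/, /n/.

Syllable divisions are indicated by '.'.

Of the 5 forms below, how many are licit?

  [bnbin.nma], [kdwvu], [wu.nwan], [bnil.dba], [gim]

[bnbin.nma] — σ1 onset /bnb/ (3C), coda /n/ ok; σ2 onset /nm/ (2C), coda /∅/ ok → licit
[kdwvu] — violates constraint (a): syllable 1 onset /kdwv/ has 4 consonants (> 3) → illicit
[wu.nwan] — σ1 onset /w/, coda /∅/ ok; σ2 onset /nw/ (2C), coda /n/ ok → licit
[bnil.dba] — violates constraint (d): syllable 1 coda contains /l/, which is not a licensed coda consonant → illicit
[gim] — σ1 onset /g/, coda /m/ ok → licit
Licit: [bnbin.nma], [wu.nwan], [gim] → 3.

3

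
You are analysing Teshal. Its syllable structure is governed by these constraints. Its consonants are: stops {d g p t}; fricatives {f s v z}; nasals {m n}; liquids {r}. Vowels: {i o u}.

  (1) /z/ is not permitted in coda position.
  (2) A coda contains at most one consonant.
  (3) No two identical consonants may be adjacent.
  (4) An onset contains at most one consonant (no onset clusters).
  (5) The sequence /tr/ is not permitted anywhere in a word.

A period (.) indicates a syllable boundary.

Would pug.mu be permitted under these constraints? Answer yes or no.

pug.mu — σ1 onset /p/, coda /g/ ok; σ2 onset /m/, coda /∅/ ok → permitted

yes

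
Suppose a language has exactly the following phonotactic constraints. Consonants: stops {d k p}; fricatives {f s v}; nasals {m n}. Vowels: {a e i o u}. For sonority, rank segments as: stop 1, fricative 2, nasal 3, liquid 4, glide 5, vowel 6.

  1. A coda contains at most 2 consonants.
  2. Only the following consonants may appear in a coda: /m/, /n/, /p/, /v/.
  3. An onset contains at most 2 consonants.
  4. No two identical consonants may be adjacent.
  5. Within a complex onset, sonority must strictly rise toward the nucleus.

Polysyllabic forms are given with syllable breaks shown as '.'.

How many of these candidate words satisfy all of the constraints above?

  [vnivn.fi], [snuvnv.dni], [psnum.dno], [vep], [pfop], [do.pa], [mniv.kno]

4

[vnivn.fi] — σ1 onset /vn/ (2→3 rises), coda /vn/ (2C) ok; σ2 onset /f/, coda /∅/ ok → phonotactically legal
[snuvnv.dni] — violates constraint 1: syllable 1 coda /vnv/ has 3 consonants (> 2) → phonotactically illegal
[psnum.dno] — violates constraint 3: syllable 1 onset /psn/ has 3 consonants (> 2) → phonotactically illegal
[vep] — σ1 onset /v/, coda /p/ ok → phonotactically legal
[pfop] — σ1 onset /pf/ (1→2 rises), coda /p/ ok → phonotactically legal
[do.pa] — σ1 onset /d/, coda /∅/ ok; σ2 onset /p/, coda /∅/ ok → phonotactically legal
[mniv.kno] — violates constraint 5: syllable 1 onset /mn/: /m/ (nasal, 3) → /n/ (nasal, 3) does not rise → phonotactically illegal
Phonotactically legal: [vnivn.fi], [vep], [pfop], [do.pa] → 4.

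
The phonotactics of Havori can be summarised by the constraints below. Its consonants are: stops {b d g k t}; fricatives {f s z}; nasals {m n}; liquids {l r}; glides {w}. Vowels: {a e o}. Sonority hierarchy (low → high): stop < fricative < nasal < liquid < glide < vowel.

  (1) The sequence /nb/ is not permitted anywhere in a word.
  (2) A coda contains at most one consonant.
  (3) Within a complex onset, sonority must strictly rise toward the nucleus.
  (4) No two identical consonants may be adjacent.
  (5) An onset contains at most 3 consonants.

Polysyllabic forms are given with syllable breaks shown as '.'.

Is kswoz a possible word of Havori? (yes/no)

yes

kswoz — σ1 onset /ksw/ (1→2→5 rises), coda /z/ ok → licit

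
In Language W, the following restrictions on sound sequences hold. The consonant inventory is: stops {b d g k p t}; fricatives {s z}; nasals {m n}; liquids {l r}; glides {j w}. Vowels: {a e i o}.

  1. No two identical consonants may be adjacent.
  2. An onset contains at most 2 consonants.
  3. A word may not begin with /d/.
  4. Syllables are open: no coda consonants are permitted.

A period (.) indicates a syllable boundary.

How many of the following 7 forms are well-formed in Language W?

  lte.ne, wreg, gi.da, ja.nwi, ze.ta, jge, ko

lte.ne — σ1 onset /lt/ (2C), coda /∅/ ok; σ2 onset /n/, coda /∅/ ok → well-formed
wreg — violates constraint 4: syllable 1 coda /g/ has 1 consonant (> 0) → ill-formed
gi.da — σ1 onset /g/, coda /∅/ ok; σ2 onset /d/, coda /∅/ ok → well-formed
ja.nwi — σ1 onset /j/, coda /∅/ ok; σ2 onset /nw/ (2C), coda /∅/ ok → well-formed
ze.ta — σ1 onset /z/, coda /∅/ ok; σ2 onset /t/, coda /∅/ ok → well-formed
jge — σ1 onset /jg/ (2C), coda /∅/ ok → well-formed
ko — σ1 onset /k/, coda /∅/ ok → well-formed
Well-formed: lte.ne, gi.da, ja.nwi, ze.ta, jge, ko → 6.

6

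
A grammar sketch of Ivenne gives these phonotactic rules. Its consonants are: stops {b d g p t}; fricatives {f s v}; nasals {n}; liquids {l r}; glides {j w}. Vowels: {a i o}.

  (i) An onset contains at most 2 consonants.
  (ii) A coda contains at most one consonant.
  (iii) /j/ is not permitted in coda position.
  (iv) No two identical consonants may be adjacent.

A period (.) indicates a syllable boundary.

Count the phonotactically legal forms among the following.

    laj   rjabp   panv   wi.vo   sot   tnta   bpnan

2

laj — violates constraint (iii): syllable 1 coda contains /j/ → phonotactically illegal
rjabp — violates constraint (ii): syllable 1 coda /bp/ has 2 consonants (> 1) → phonotactically illegal
panv — violates constraint (ii): syllable 1 coda /nv/ has 2 consonants (> 1) → phonotactically illegal
wi.vo — σ1 onset /w/, coda /∅/ ok; σ2 onset /v/, coda /∅/ ok → phonotactically legal
sot — σ1 onset /s/, coda /t/ ok → phonotactically legal
tnta — violates constraint (i): syllable 1 onset /tnt/ has 3 consonants (> 2) → phonotactically illegal
bpnan — violates constraint (i): syllable 1 onset /bpn/ has 3 consonants (> 2) → phonotactically illegal
Phonotactically legal: wi.vo, sot → 2.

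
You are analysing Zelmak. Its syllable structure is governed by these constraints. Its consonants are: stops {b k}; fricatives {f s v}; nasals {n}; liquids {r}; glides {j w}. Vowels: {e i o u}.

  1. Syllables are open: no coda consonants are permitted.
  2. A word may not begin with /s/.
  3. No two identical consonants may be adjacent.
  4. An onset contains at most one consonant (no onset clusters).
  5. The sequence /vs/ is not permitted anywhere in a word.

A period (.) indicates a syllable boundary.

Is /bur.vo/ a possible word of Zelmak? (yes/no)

/bur.vo/ — violates constraint 1: syllable 1 coda /r/ has 1 consonant (> 0) → ill-formed

no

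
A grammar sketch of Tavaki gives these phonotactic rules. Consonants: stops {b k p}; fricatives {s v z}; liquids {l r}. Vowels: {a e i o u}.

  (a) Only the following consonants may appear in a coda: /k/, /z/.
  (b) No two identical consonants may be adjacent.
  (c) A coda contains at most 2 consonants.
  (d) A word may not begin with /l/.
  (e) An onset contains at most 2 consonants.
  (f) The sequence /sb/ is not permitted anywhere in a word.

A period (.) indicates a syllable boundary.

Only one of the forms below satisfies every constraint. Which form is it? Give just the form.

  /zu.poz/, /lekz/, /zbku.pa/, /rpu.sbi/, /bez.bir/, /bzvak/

/zu.poz/ — σ1 onset /z/, coda /∅/ ok; σ2 onset /p/, coda /z/ ok → permitted
/lekz/ — violates constraint (d): word begins with /l/ → not permitted
/zbku.pa/ — violates constraint (e): syllable 1 onset /zbk/ has 3 consonants (> 2) → not permitted
/rpu.sbi/ — violates constraint (f): contains banned sequence /sb/ → not permitted
/bez.bir/ — violates constraint (a): syllable 2 coda contains /r/, which is not a licensed coda consonant → not permitted
/bzvak/ — violates constraint (e): syllable 1 onset /bzv/ has 3 consonants (> 2) → not permitted

/zu.poz/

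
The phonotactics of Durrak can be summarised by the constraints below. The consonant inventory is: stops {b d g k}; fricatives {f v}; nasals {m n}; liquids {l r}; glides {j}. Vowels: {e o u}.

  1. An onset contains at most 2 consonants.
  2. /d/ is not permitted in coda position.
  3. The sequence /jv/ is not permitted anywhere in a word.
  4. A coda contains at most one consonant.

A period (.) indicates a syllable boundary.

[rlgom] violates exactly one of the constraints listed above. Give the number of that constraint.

[rlgom]: syllable 1 onset /rlg/ has 3 consonants (> 2).
This is a violation of constraint 1: "An onset contains at most 2 consonants."
The remaining constraints (2, 3, 4) are satisfied.

1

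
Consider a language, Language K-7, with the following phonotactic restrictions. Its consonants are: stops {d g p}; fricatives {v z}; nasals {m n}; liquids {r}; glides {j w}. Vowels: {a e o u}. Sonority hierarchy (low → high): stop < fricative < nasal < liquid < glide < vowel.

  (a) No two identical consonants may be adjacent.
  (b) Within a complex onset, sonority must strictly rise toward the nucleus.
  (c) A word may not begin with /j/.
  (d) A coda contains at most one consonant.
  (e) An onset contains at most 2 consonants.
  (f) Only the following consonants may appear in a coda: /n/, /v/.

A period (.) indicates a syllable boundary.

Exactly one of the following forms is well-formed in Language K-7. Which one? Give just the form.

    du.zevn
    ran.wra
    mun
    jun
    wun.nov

mun

du.zevn — violates constraint (d): syllable 2 coda /vn/ has 2 consonants (> 1) → ill-formed
ran.wra — violates constraint (b): syllable 2 onset /wr/: /w/ (glide, 5) → /r/ (liquid, 4) does not rise → ill-formed
mun — σ1 onset /m/, coda /n/ ok → well-formed
jun — violates constraint (c): word begins with /j/ → ill-formed
wun.nov — violates constraint (a): adjacent identical consonants /nn/ → ill-formed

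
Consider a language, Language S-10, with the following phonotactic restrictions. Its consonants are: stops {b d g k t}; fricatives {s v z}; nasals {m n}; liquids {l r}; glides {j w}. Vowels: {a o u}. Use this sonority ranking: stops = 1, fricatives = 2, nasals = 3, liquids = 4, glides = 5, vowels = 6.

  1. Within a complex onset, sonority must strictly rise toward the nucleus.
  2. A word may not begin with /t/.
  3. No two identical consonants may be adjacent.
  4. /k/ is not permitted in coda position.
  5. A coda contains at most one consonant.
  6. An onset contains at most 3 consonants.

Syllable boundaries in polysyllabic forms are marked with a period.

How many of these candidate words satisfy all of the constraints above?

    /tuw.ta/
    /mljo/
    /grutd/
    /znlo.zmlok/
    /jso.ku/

/tuw.ta/ — violates constraint 2: word begins with /t/ → ill-formed
/mljo/ — σ1 onset /mlj/ (3→4→5 rises), coda /∅/ ok → well-formed
/grutd/ — violates constraint 5: syllable 1 coda /td/ has 2 consonants (> 1) → ill-formed
/znlo.zmlok/ — violates constraint 4: syllable 2 coda contains /k/ → ill-formed
/jso.ku/ — violates constraint 1: syllable 1 onset /js/: /j/ (glide, 5) → /s/ (fricative, 2) does not rise → ill-formed
Well-formed: /mljo/ → 1.

1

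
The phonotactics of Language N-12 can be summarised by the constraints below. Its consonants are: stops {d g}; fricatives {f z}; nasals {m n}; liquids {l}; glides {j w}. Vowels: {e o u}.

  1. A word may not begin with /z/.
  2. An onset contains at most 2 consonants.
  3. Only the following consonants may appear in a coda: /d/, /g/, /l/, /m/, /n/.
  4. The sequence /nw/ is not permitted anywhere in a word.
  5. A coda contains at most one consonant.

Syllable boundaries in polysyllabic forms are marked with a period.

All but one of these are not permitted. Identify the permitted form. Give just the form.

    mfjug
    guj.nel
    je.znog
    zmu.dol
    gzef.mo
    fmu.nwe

mfjug — violates constraint 2: syllable 1 onset /mfj/ has 3 consonants (> 2) → not permitted
guj.nel — violates constraint 3: syllable 1 coda contains /j/, which is not a licensed coda consonant → not permitted
je.znog — σ1 onset /j/, coda /∅/ ok; σ2 onset /zn/ (2C), coda /g/ ok → permitted
zmu.dol — violates constraint 1: word begins with /z/ → not permitted
gzef.mo — violates constraint 3: syllable 1 coda contains /f/, which is not a licensed coda consonant → not permitted
fmu.nwe — violates constraint 4: contains banned sequence /nw/ → not permitted

je.znog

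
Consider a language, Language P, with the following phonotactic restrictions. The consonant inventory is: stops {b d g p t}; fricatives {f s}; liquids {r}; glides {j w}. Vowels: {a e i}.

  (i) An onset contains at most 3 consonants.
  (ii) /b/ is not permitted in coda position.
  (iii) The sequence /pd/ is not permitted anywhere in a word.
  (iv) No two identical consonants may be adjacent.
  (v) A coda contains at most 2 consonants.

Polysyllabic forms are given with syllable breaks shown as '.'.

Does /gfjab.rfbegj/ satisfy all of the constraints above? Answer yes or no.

/gfjab.rfbegj/ — violates constraint (ii): syllable 1 coda contains /b/ → not permitted

no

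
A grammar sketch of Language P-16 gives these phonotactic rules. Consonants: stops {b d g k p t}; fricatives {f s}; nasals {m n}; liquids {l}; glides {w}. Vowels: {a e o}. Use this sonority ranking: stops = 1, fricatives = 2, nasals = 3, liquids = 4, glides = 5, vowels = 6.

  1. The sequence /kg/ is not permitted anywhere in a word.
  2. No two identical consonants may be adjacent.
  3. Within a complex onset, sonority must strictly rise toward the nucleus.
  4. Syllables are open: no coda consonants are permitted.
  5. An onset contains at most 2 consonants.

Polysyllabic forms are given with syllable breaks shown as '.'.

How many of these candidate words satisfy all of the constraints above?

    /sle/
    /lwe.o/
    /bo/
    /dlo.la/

4

/sle/ — σ1 onset /sl/ (2→4 rises), coda /∅/ ok → licit
/lwe.o/ — σ1 onset /lw/ (4→5 rises), coda /∅/ ok; σ2 onset /∅/, coda /∅/ ok → licit
/bo/ — σ1 onset /b/, coda /∅/ ok → licit
/dlo.la/ — σ1 onset /dl/ (1→4 rises), coda /∅/ ok; σ2 onset /l/, coda /∅/ ok → licit
Licit: /sle/, /lwe.o/, /bo/, /dlo.la/ → 4.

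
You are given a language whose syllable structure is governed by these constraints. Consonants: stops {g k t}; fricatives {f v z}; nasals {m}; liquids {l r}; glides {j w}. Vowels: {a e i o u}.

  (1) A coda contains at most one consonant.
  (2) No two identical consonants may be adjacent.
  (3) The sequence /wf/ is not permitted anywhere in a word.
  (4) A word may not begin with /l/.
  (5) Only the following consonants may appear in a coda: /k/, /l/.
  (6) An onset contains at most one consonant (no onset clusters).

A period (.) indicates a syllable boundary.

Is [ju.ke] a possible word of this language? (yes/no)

yes

[ju.ke] — σ1 onset /j/, coda /∅/ ok; σ2 onset /k/, coda /∅/ ok → well-formed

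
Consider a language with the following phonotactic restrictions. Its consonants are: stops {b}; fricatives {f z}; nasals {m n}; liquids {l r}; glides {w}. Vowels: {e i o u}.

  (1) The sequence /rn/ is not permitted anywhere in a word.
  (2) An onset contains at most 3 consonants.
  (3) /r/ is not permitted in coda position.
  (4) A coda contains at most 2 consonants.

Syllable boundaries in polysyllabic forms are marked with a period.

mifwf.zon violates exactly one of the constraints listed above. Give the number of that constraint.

4

mifwf.zon: syllable 1 coda /fwf/ has 3 consonants (> 2).
This is a violation of constraint 4: "A coda contains at most 2 consonants."
The remaining constraints (1, 2, 3) are satisfied.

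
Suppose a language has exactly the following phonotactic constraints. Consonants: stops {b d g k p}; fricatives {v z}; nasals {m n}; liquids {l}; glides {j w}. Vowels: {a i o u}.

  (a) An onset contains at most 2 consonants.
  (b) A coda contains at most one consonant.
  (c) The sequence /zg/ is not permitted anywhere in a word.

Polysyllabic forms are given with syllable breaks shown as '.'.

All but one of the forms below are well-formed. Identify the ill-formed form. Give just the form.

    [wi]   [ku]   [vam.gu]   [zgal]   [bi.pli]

[zgal]

[wi] — σ1 onset /w/, coda /∅/ ok → well-formed
[ku] — σ1 onset /k/, coda /∅/ ok → well-formed
[vam.gu] — σ1 onset /v/, coda /m/ ok; σ2 onset /g/, coda /∅/ ok → well-formed
[zgal] — violates constraint (c): contains banned sequence /zg/ → ill-formed
[bi.pli] — σ1 onset /b/, coda /∅/ ok; σ2 onset /pl/ (2C), coda /∅/ ok → well-formed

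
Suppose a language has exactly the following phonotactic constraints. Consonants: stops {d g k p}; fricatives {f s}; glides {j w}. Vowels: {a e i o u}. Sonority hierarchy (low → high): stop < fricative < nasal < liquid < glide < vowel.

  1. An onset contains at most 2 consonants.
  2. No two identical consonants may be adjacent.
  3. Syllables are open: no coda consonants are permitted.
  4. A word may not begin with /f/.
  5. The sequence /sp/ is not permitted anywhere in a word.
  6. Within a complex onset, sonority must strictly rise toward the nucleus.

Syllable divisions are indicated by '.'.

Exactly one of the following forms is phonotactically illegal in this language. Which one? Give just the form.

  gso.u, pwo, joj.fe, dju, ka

joj.fe

gso.u — σ1 onset /gs/ (1→2 rises), coda /∅/ ok; σ2 onset /∅/, coda /∅/ ok → phonotactically legal
pwo — σ1 onset /pw/ (1→5 rises), coda /∅/ ok → phonotactically legal
joj.fe — violates constraint 3: syllable 1 coda /j/ has 1 consonant (> 0) → phonotactically illegal
dju — σ1 onset /dj/ (1→5 rises), coda /∅/ ok → phonotactically legal
ka — σ1 onset /k/, coda /∅/ ok → phonotactically legal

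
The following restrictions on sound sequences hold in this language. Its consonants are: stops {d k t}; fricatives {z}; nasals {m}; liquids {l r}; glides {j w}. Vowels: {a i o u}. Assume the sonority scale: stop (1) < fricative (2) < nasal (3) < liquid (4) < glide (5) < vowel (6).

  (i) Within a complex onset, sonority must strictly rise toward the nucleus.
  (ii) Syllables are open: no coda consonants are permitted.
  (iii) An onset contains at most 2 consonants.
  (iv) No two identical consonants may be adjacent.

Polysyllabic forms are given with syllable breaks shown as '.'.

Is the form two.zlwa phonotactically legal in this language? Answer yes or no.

no

two.zlwa — violates constraint (iii): syllable 2 onset /zlw/ has 3 consonants (> 2) → phonotactically illegal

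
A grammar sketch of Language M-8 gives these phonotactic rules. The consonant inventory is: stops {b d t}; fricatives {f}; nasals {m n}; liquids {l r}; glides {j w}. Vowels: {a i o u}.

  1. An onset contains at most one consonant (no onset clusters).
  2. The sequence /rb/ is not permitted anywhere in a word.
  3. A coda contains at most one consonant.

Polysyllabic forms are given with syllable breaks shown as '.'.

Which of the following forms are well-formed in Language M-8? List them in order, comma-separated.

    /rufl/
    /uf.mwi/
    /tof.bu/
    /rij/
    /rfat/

/tof.bu/, /rij/

/rufl/ — violates constraint 3: syllable 1 coda /fl/ has 2 consonants (> 1) → ill-formed
/uf.mwi/ — violates constraint 1: syllable 2 onset /mw/ has 2 consonants (> 1) → ill-formed
/tof.bu/ — σ1 onset /t/, coda /f/ ok; σ2 onset /b/, coda /∅/ ok → well-formed
/rij/ — σ1 onset /r/, coda /j/ ok → well-formed
/rfat/ — violates constraint 1: syllable 1 onset /rf/ has 2 consonants (> 1) → ill-formed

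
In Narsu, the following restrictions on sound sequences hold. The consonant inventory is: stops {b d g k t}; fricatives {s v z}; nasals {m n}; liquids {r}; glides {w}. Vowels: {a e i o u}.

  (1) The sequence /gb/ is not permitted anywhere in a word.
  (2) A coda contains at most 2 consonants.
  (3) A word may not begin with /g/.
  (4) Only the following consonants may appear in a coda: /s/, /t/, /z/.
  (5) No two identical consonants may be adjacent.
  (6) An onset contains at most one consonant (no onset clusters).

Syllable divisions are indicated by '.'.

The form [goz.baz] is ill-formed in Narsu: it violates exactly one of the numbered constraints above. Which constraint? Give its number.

3

[goz.baz]: word begins with /g/.
This is a violation of constraint 3: "A word may not begin with /g/."
The remaining constraints (1, 2, 4, 5, 6) are satisfied.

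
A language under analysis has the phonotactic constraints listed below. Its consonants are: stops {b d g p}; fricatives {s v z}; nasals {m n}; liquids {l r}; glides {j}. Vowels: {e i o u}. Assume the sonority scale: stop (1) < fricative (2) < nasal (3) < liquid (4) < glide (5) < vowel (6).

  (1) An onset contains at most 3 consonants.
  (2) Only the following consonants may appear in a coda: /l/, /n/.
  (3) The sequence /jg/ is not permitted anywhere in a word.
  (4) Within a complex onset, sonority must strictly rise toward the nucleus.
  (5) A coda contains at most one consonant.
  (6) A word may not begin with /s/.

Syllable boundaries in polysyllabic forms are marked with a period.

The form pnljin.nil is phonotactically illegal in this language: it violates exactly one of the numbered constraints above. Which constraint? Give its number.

1

pnljin.nil: syllable 1 onset /pnlj/ has 4 consonants (> 3).
This is a violation of constraint 1: "An onset contains at most 3 consonants."
The remaining constraints (2, 3, 4, 5, 6) are satisfied.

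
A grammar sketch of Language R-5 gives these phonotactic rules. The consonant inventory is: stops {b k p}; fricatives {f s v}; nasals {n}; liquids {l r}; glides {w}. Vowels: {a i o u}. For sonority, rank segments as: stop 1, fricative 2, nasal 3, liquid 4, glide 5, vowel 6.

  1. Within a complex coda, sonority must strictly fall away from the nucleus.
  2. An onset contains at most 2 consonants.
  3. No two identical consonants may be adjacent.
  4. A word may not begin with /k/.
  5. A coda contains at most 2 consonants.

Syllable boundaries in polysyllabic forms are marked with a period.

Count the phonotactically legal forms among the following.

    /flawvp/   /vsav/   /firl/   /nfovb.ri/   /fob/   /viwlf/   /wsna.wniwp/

/flawvp/ — violates constraint 5: syllable 1 coda /wvp/ has 3 consonants (> 2) → phonotactically illegal
/vsav/ — σ1 onset /vs/ (2C), coda /v/ ok → phonotactically legal
/firl/ — violates constraint 1: syllable 1 coda /rl/: /r/ (liquid, 4) → /l/ (liquid, 4) does not fall → phonotactically illegal
/nfovb.ri/ — σ1 onset /nf/ (2C), coda /vb/ (2→1 falls) ok; σ2 onset /r/, coda /∅/ ok → phonotactically legal
/fob/ — σ1 onset /f/, coda /b/ ok → phonotactically legal
/viwlf/ — violates constraint 5: syllable 1 coda /wlf/ has 3 consonants (> 2) → phonotactically illegal
/wsna.wniwp/ — violates constraint 2: syllable 1 onset /wsn/ has 3 consonants (> 2) → phonotactically illegal
Phonotactically legal: /vsav/, /nfovb.ri/, /fob/ → 3.

3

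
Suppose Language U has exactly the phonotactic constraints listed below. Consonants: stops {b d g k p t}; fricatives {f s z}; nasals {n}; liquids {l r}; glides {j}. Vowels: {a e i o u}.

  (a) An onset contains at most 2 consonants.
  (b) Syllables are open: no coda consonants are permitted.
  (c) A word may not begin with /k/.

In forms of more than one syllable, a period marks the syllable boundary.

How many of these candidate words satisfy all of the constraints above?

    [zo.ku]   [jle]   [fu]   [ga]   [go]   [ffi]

6

[zo.ku] — σ1 onset /z/, coda /∅/ ok; σ2 onset /k/, coda /∅/ ok → well-formed
[jle] — σ1 onset /jl/ (2C), coda /∅/ ok → well-formed
[fu] — σ1 onset /f/, coda /∅/ ok → well-formed
[ga] — σ1 onset /g/, coda /∅/ ok → well-formed
[go] — σ1 onset /g/, coda /∅/ ok → well-formed
[ffi] — σ1 onset /ff/ (2C), coda /∅/ ok → well-formed
Well-formed: [zo.ku], [jle], [fu], [ga], [go], [ffi] → 6.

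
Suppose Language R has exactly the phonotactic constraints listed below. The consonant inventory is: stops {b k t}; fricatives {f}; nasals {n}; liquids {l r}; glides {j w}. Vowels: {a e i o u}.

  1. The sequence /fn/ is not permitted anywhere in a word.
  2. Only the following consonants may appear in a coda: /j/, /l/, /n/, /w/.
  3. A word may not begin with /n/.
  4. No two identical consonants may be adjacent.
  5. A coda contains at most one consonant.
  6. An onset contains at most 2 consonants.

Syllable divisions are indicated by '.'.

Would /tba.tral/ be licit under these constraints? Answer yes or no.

yes

/tba.tral/ — σ1 onset /tb/ (2C), coda /∅/ ok; σ2 onset /tr/ (2C), coda /l/ ok → licit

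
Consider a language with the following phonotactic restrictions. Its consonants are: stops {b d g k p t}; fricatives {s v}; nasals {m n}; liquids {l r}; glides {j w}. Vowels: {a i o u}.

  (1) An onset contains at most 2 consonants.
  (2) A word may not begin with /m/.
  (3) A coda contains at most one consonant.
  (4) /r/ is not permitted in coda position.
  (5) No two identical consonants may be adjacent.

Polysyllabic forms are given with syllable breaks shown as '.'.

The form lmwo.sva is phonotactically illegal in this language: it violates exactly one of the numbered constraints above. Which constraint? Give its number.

lmwo.sva: syllable 1 onset /lmw/ has 3 consonants (> 2).
This is a violation of constraint 1: "An onset contains at most 2 consonants."
The remaining constraints (2, 3, 4, 5) are satisfied.

1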